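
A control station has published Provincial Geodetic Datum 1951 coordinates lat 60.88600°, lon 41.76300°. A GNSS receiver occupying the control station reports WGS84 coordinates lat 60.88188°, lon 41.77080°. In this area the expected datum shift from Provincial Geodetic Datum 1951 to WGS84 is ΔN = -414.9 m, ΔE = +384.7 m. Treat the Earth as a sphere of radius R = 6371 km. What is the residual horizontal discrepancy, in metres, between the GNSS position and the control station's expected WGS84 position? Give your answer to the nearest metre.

Observed coordinate differences: Δφ = -0.00412°, Δλ = +0.00780°.
Converting to metres (1° lat = 111195 m, cos φ = 0.486549): observed ΔN = -458.1 m, observed ΔE = 422.0 m.
Subtracting the expected shift leaves a residual of -458.1 − (-414.9) = -43.2 m north and 422.0 − (384.7) = 37.3 m east.
Residual distance = √((-43.2)² + 37.3²) = 57.1 m.

57 m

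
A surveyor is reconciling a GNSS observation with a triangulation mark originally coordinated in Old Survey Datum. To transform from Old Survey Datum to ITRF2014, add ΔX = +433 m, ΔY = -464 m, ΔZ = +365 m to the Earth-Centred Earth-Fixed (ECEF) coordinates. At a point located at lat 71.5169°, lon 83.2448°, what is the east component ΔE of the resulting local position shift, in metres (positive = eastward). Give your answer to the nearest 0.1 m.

ΔE = -484.6 m

The local east axis at (φ, λ) is (−sin λ, cos λ, 0), so ΔE = −sin(83.2448°)·433 + cos(83.2448°)·(-464) = -484.57 m.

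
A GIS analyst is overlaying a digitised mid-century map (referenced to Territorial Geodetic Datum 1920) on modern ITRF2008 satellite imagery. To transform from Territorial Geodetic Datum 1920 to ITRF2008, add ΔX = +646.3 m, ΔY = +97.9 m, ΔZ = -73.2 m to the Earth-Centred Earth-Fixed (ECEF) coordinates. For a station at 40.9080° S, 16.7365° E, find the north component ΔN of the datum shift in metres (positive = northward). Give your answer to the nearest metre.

ΔN = 368 m

The local north axis is (−sin φ cos λ, −sin φ sin λ, cos φ), giving ΔN = 405.299 + 18.462 − 55.322 = 368.44 m.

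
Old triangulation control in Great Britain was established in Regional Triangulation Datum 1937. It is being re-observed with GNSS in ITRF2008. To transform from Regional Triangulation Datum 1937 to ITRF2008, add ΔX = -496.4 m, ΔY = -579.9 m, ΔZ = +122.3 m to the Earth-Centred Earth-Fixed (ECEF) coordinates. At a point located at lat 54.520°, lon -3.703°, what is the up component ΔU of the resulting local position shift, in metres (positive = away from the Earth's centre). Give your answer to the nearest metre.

At φ = 54.520°, λ = -3.703°: sin φ = 0.814318, cos φ = 0.580419, sin λ = -0.064585, cos λ = 0.997912.
ΔU = cos φ cos λ·ΔX + cos φ sin λ·ΔY + sin φ·ΔZ = (0.580419)(0.997912)(-496.4) + (0.580419)(-0.064585)(-579.9) + (0.814318)(122.3) = -166.19 m.

ΔU = -166 m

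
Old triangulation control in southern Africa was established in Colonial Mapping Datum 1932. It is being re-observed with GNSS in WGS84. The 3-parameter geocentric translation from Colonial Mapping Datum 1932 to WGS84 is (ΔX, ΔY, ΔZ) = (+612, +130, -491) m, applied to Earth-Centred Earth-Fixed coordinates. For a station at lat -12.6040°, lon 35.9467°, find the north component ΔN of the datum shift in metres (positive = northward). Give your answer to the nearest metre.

At φ = -12.6040°, λ = 35.9467°: sin φ = -0.218211, cos φ = 0.975902, sin λ = 0.587032, cos λ = 0.809563.
ΔN = −sin φ cos λ·ΔX − sin φ sin λ·ΔY + cos φ·ΔZ = −(-0.218211)(0.809563)(612) − (-0.218211)(0.587032)(130) + (0.975902)(-491) = -354.40 m.

ΔN = -354 m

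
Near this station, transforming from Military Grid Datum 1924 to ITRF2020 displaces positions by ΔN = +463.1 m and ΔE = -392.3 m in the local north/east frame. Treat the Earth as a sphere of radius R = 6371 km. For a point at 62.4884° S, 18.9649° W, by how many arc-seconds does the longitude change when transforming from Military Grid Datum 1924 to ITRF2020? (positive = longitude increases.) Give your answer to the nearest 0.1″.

At latitude -62.4884°, cos φ = 0.461928.
One radian of longitude at latitude φ spans R cos φ, so Δλ = ΔE / (R cos φ) = -392.3 / (6371000 × 0.461928) = -1.3330e-04 rad = -27.495″.

Δλ = -27.5″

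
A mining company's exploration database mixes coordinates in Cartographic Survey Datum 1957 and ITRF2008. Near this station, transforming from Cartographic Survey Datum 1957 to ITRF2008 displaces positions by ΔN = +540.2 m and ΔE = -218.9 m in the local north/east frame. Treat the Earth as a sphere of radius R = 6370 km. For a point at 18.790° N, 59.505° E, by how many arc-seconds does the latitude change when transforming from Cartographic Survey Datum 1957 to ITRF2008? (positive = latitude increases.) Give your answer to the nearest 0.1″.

On a sphere of radius R, 1 rad of latitude = R, so Δφ = ΔN / R = 540.2 / 6370000 = 8.4804e-05 rad = 17.492″.

Δφ = 17.5″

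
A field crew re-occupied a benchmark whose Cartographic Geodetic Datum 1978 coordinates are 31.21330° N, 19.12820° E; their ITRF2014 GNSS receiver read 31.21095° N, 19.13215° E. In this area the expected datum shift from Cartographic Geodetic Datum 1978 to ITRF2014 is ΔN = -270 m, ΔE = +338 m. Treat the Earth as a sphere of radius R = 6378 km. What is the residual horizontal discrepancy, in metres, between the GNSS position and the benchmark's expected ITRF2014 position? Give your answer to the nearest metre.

39 m

Observed coordinate differences: Δφ = -0.00235°, Δλ = +0.00395°.
Converting to metres (1° lat = 111317 m, cos φ = 0.855244): observed ΔN = -261.6 m, observed ΔE = 376.1 m.
Subtracting the expected shift leaves a residual of -261.6 − (-270) = 8.4 m north and 376.1 − (338) = 38.1 m east.
Residual distance = √(8.4² + 38.1²) = 39.0 m.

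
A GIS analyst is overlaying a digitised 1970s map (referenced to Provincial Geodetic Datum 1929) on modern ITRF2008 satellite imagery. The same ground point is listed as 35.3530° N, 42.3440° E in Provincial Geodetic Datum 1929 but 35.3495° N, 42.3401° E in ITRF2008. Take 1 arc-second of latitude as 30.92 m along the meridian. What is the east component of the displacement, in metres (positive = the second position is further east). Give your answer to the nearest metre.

ΔE = -354 m

Δφ = 35.3495° − 35.3530° = -0.0035°; Δλ = 42.3401° − 42.3440° = -0.0039°.
1° of latitude = 3600 × 30.92 = 111312 m.
ΔN = Δφ × 111312 = -389.6 m; ΔE = Δλ × 111312 × cos(35.3530°) = -0.0039 × 111312 × 0.815603 = -354.1 m.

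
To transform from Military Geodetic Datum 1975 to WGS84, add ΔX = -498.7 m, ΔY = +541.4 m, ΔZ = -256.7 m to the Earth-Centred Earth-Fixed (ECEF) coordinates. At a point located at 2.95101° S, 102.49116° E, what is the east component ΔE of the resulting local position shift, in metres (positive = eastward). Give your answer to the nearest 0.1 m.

At φ = -2.95101°, λ = 102.49116°: sin φ = -0.051482, cos φ = 0.998674, sin λ = 0.976329, cos λ = -0.216289.
ΔE = −sin λ·ΔX + cos λ·ΔY = −(0.976329)·(-498.7) + (-0.216289)·(541.4) = 369.80 m.

ΔE = 369.8 m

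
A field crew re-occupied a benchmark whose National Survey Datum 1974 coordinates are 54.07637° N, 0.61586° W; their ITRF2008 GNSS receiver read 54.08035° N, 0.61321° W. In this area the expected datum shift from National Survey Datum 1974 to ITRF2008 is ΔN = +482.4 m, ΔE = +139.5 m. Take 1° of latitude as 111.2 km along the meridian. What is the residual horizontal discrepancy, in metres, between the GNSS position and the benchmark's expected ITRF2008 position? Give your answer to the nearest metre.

52 m

Observed coordinate differences: Δφ = +0.00398°, Δλ = +0.00265°.
Converting to metres (1° lat = 111200 m, cos φ = 0.586706): observed ΔN = 442.6 m, observed ΔE = 172.9 m.
Subtracting the expected shift leaves a residual of 442.6 − (482.4) = -39.8 m north and 172.9 − (139.5) = 33.4 m east.
Residual distance = √((-39.8)² + 33.4²) = 52.0 m.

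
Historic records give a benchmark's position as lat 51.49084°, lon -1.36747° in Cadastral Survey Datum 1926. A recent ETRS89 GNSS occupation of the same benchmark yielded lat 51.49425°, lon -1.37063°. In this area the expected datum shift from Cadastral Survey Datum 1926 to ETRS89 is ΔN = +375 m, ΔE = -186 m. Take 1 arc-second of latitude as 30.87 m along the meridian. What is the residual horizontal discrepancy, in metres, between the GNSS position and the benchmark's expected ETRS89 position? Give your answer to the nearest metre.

Observed coordinate differences: Δφ = +0.00341°, Δλ = -0.00316°.
Converting to metres (1° lat = 111132 m, cos φ = 0.622640): observed ΔN = 379.0 m, observed ΔE = -218.7 m.
Subtracting the expected shift leaves a residual of 379.0 − (375) = 4.0 m north and -218.7 − (-186) = -32.7 m east.
Residual distance = √(4.0² + (-32.7)²) = 32.9 m.

33 m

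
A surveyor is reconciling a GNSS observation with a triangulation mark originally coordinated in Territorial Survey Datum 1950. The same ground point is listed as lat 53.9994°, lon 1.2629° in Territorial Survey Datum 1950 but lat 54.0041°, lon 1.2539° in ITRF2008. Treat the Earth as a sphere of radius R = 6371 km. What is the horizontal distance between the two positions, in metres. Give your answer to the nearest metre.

787 m

Δφ = 54.0041° − 53.9994° = +0.0047°; Δλ = 1.2539° − 1.2629° = -0.0090°.
1° along a meridian = πR/180 = 111195 m.
ΔN = Δφ × 111195 = 522.6 m; ΔE = Δλ × 111195 × cos(53.9994°) = -0.0090 × 111195 × 0.587794 = -588.2 m.
Distance = √(ΔE² + ΔN²) = √((-588.2)² + 522.6²) = 786.9 m.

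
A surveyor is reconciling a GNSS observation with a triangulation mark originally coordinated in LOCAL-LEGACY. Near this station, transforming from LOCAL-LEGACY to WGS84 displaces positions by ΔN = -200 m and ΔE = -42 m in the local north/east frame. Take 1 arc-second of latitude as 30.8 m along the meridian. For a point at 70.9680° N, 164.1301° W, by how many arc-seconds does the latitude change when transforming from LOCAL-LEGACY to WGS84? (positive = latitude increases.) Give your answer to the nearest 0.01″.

Δφ = -6.49″

1″ of latitude = 30.80 m, so Δφ = -200.0 / 30.80 = -6.494″.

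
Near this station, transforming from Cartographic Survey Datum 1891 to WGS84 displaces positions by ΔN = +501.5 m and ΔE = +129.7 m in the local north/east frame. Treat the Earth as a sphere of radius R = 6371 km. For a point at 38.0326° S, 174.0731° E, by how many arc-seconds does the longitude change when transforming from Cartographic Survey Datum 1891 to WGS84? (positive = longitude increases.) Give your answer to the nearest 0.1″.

At latitude -38.0326°, cos φ = 0.787660.
One radian of longitude at latitude φ spans R cos φ, so Δλ = ΔE / (R cos φ) = 129.7 / (6371000 × 0.787660) = 2.5846e-05 rad = 5.331″.

Δλ = 5.3″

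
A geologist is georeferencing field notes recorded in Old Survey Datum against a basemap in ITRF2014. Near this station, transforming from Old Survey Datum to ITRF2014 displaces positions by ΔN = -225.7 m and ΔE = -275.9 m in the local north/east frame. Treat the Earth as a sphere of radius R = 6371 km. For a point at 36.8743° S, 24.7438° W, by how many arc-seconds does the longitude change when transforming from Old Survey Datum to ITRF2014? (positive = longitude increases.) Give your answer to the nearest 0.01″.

Δλ = -11.17″

At latitude -36.8743°, cos φ = 0.799954.
One radian of longitude at latitude φ spans R cos φ, so Δλ = ΔE / (R cos φ) = -275.9 / (6371000 × 0.799954) = -5.4135e-05 rad = -11.166″.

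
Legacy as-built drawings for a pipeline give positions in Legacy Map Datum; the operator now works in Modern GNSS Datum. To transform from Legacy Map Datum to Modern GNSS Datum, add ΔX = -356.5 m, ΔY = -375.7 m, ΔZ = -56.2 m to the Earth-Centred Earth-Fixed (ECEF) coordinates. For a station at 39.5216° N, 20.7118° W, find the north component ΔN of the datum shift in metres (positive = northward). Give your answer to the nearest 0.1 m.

ΔN = 84.3 m

At φ = 39.5216°, λ = -20.7118°: sin φ = 0.636369, cos φ = 0.771385, sin λ = -0.353667, cos λ = 0.935371.
ΔN = −sin φ cos λ·ΔX − sin φ sin λ·ΔY + cos φ·ΔZ = −(0.636369)(0.935371)(-356.5) − (0.636369)(-0.353667)(-375.7) + (0.771385)(-56.2) = 84.30 m.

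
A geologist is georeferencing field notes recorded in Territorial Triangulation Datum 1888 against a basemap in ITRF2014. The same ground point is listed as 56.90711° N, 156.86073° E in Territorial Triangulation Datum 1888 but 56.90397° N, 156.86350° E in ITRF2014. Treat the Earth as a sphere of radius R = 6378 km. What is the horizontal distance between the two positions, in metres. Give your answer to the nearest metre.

388 m

Δφ = 56.90397° − 56.90711° = -0.00314°; Δλ = 156.86350° − 156.86073° = +0.00277°.
1° along a meridian = πR/180 = 111317 m.
ΔN = Δφ × 111317 = -349.5 m; ΔE = Δλ × 111317 × cos(56.90711°) = +0.00277 × 111317 × 0.545998 = 168.4 m.
Distance = √(ΔE² + ΔN²) = √(168.4² + (-349.5)²) = 388.0 m.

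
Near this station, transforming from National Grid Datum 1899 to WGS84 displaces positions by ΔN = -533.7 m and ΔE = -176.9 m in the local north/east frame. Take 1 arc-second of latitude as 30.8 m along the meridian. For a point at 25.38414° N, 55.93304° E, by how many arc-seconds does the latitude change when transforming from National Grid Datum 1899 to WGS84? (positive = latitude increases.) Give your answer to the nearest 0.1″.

1″ of latitude = 30.80 m, so Δφ = -533.7 / 30.80 = -17.328″.

Δφ = -17.3″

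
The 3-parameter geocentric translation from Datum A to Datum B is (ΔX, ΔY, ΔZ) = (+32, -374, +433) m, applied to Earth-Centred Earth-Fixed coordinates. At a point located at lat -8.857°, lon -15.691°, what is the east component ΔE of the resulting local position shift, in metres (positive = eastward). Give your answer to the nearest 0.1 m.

At φ = -8.857°, λ = -15.691°: sin φ = -0.153969, cos φ = 0.988076, sin λ = -0.270449, cos λ = 0.962734.
ΔE = −sin λ·ΔX + cos λ·ΔY = −(-0.270449)·(32) + (0.962734)·(-374) = -351.41 m.

ΔE = -351.4 m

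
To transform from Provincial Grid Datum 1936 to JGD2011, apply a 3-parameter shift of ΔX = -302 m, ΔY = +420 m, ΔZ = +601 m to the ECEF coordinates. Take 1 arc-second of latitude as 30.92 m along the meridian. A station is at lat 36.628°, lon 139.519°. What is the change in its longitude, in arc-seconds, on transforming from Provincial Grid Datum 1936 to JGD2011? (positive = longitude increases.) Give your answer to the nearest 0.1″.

sin φ = 0.596617, cos φ = 0.802526, sin λ = 0.649196, cos λ = -0.760621.
East component: ΔE = −sin λ·ΔX + cos λ·ΔY = −(0.649196)(-302) + (-0.760621)(420) = -123.40 m.
1° of latitude spans 3600 × 30.92 = 111312 m; at latitude φ, 1° of longitude spans that × cos φ = 89330.8 m, so Δλ = -123.40 / 89330.8 × 3600 = -4.973″.

Δλ = -5.0″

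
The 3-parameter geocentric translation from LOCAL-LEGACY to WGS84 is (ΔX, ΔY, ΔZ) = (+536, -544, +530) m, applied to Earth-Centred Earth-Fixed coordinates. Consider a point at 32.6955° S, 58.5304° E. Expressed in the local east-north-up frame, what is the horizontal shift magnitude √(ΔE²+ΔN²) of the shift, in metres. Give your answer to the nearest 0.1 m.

At φ = -32.6955°, λ = 58.5304°: sin φ = -0.540174, cos φ = 0.841553, sin λ = 0.852917, cos λ = 0.522046.
ΔE = −sin λ·ΔX + cos λ·ΔY = −(0.852917)·(536) + (0.522046)·(-544) = -741.16 m.
ΔN = −sin φ cos λ·ΔX − sin φ sin λ·ΔY + cos φ·ΔZ = −(-0.540174)(0.522046)(536) − (-0.540174)(0.852917)(-544) + (0.841553)(530) = 346.54 m.
Horizontal magnitude = √(ΔE² + ΔN²) = √((-741.16)² + 346.54²) = 818.17 m.

818.2 m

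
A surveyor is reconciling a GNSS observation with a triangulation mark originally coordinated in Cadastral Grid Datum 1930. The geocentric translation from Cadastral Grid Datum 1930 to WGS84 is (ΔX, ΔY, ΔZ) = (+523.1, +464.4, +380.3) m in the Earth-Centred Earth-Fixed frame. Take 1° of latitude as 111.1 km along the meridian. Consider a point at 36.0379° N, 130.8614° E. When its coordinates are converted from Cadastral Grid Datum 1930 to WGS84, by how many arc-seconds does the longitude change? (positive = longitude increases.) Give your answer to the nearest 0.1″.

sin φ = 0.588320, cos φ = 0.808628, sin λ = 0.756294, cos λ = -0.654231.
East component: ΔE = −sin λ·ΔX + cos λ·ΔY = −(0.756294)(523.1) + (-0.654231)(464.4) = -699.44 m.
1° of latitude spans 111100 m; at latitude φ, 1° of longitude spans that × cos φ = 89838.6 m, so Δλ = -699.44 / 89838.6 × 3600 = -28.028″.

Δλ = -28.0″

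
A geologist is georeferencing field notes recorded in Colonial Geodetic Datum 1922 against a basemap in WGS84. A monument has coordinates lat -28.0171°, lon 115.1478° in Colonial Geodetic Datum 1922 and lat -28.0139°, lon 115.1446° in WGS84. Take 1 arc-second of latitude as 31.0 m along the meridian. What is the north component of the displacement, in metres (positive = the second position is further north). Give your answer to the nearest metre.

ΔN = 357 m

Δφ = -28.0139° − -28.0171° = +0.0032°; Δλ = 115.1446° − 115.1478° = -0.0032°.
1° of latitude = 3600 × 31.00 = 111600 m.
ΔN = Δφ × 111600 = 357.1 m; ΔE = Δλ × 111600 × cos(-28.0171°) = -0.0032 × 111600 × 0.882807 = -315.3 m.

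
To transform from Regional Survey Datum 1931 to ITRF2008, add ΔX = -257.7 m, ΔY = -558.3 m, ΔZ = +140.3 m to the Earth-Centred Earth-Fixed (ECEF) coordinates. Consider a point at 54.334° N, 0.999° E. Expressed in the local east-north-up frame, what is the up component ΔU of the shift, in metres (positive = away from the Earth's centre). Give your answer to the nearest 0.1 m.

At φ = 54.334°, λ = 0.999°: sin φ = 0.812430, cos φ = 0.583059, sin λ = 0.017435, cos λ = 0.999848.
ΔU = cos φ cos λ·ΔX + cos φ sin λ·ΔY + sin φ·ΔZ = (0.583059)(0.999848)(-257.7) + (0.583059)(0.017435)(-558.3) + (0.812430)(140.3) = -41.92 m.

ΔU = -41.9 m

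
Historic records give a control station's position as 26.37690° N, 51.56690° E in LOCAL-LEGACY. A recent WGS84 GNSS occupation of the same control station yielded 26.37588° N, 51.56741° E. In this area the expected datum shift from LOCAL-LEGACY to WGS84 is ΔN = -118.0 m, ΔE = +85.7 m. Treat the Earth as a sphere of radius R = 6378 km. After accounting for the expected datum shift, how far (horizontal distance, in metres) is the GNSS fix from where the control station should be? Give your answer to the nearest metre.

35 m

Observed coordinate differences: Δφ = -0.00102°, Δλ = +0.00051°.
Converting to metres (1° lat = 111317 m, cos φ = 0.895891): observed ΔN = -113.5 m, observed ΔE = 50.9 m.
Subtracting the expected shift leaves a residual of -113.5 − (-118.0) = 4.5 m north and 50.9 − (85.7) = -34.8 m east.
Residual distance = √(4.5² + (-34.8)²) = 35.1 m.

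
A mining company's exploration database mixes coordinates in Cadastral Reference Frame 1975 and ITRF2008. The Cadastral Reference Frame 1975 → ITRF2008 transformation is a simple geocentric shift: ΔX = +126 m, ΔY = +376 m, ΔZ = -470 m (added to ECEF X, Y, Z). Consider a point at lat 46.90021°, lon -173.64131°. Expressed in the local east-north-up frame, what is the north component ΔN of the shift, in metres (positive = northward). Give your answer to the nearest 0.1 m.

ΔN = -199.3 m

At φ = 46.90021°, λ = -173.64131°: sin φ = 0.730165, cos φ = 0.683271, sin λ = -0.110752, cos λ = -0.993848.
ΔN = −sin φ cos λ·ΔX − sin φ sin λ·ΔY + cos φ·ΔZ = −(0.730165)(-0.993848)(126) − (0.730165)(-0.110752)(376) + (0.683271)(-470) = -199.30 m.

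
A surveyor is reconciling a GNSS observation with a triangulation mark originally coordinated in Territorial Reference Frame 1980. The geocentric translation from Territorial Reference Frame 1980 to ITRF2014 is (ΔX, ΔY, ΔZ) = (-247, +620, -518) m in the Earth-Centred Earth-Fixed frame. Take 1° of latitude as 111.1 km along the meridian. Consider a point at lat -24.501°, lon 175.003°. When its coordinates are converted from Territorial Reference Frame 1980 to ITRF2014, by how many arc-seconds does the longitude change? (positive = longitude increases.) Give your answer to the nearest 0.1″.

Δλ = -21.2″

sin φ = -0.414709, cos φ = 0.909954, sin λ = 0.087104, cos λ = -0.996199.
East component: ΔE = −sin λ·ΔX + cos λ·ΔY = −(0.087104)(-247) + (-0.996199)(620) = -596.13 m.
1° of latitude spans 111100 m; at latitude φ, 1° of longitude spans that × cos φ = 101095.9 m, so Δλ = -596.13 / 101095.9 × 3600 = -21.228″.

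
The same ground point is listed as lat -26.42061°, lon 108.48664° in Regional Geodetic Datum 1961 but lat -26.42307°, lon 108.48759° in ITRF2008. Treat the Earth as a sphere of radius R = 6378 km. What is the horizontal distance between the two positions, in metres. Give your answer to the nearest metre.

290 m

Δφ = -26.42307° − -26.42061° = -0.00246°; Δλ = 108.48759° − 108.48664° = +0.00095°.
1° along a meridian = πR/180 = 111317 m.
ΔN = Δφ × 111317 = -273.8 m; ΔE = Δλ × 111317 × cos(-26.42061°) = +0.00095 × 111317 × 0.895552 = 94.7 m.
Distance = √(ΔE² + ΔN²) = √(94.7² + (-273.8)²) = 289.8 m.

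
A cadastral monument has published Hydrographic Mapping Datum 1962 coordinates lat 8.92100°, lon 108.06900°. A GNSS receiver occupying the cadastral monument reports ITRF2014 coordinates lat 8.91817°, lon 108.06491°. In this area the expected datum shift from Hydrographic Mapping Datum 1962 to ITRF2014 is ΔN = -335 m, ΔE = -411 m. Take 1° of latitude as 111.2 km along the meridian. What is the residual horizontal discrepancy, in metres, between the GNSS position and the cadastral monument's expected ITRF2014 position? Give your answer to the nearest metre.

Observed coordinate differences: Δφ = -0.00283°, Δλ = -0.00409°.
Converting to metres (1° lat = 111200 m, cos φ = 0.987903): observed ΔN = -314.7 m, observed ΔE = -449.3 m.
Subtracting the expected shift leaves a residual of -314.7 − (-335) = 20.3 m north and -449.3 − (-411) = -38.3 m east.
Residual distance = √(20.3² + (-38.3)²) = 43.4 m.

43 m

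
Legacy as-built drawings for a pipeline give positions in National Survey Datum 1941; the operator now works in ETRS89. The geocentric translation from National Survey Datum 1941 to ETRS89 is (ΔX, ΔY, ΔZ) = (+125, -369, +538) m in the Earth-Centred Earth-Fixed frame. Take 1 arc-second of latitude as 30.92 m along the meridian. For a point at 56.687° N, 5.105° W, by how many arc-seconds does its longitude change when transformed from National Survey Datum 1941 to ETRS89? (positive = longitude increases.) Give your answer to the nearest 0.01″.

sin φ = 0.835683, cos φ = 0.549212, sin λ = -0.088981, cos λ = 0.996033.
East component: ΔE = −sin λ·ΔX + cos λ·ΔY = −(-0.088981)(125) + (0.996033)(-369) = -356.41 m.
1° of latitude spans 3600 × 30.92 = 111312 m; at latitude φ, 1° of longitude spans that × cos φ = 61133.9 m, so Δλ = -356.41 / 61133.9 × 3600 = -20.988″.

Δλ = -20.99″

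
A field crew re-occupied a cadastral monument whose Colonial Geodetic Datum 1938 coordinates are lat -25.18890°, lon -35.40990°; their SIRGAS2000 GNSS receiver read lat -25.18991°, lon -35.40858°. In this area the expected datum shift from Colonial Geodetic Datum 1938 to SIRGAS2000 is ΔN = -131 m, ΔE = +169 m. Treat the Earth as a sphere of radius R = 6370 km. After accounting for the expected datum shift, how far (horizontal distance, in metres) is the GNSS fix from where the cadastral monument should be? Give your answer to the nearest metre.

41 m

Observed coordinate differences: Δφ = -0.00101°, Δλ = +0.00132°.
Converting to metres (1° lat = 111177 m, cos φ = 0.904910): observed ΔN = -112.3 m, observed ΔE = 132.8 m.
Subtracting the expected shift leaves a residual of -112.3 − (-131) = 18.7 m north and 132.8 − (169) = -36.2 m east.
Residual distance = √(18.7² + (-36.2)²) = 40.8 m.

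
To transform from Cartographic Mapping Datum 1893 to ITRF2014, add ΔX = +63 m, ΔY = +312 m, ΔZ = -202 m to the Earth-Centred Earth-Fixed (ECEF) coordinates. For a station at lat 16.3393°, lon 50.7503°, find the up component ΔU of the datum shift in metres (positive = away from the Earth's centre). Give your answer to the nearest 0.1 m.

At φ = 16.3393°, λ = 50.7503°: sin φ = 0.281325, cos φ = 0.959613, sin λ = 0.774396, cos λ = 0.632701.
ΔU = cos φ cos λ·ΔX + cos φ sin λ·ΔY + sin φ·ΔZ = (0.959613)(0.632701)(63) + (0.959613)(0.774396)(312) + (0.281325)(-202) = 213.28 m.

ΔU = 213.3 m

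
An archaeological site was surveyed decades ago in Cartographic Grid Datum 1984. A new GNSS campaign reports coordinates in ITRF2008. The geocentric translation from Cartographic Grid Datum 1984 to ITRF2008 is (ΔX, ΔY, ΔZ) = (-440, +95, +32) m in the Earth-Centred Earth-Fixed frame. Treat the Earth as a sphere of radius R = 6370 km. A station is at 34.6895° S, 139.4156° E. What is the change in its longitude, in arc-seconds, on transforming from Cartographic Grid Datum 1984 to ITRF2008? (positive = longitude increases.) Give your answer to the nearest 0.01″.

sin φ = -0.569129, cos φ = 0.822248, sin λ = 0.650567, cos λ = -0.759448.
East component: ΔE = −sin λ·ΔX + cos λ·ΔY = −(0.650567)(-440) + (-0.759448)(95) = 214.10 m.
1° of latitude spans πR/180 = 111177 m; at latitude φ, 1° of longitude spans that × cos φ = 91415.5 m, so Δλ = 214.10 / 91415.5 × 3600 = 8.431″.

Δλ = 8.43″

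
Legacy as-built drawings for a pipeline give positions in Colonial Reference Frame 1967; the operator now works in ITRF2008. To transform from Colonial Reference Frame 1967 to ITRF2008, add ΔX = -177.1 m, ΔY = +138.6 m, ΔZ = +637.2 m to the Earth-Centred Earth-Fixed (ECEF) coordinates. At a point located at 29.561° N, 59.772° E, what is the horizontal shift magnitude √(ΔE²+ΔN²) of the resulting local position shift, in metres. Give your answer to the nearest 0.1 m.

583.4 m

At φ = 29.561°, λ = 59.772°: sin φ = 0.493350, cos φ = 0.869831, sin λ = 0.864029, cos λ = 0.503442.
ΔE = −sin λ·ΔX + cos λ·ΔY = −(0.864029)·(-177.1) + (0.503442)·(138.6) = 222.80 m.
ΔN = −sin φ cos λ·ΔX − sin φ sin λ·ΔY + cos φ·ΔZ = −(0.493350)(0.503442)(-177.1) − (0.493350)(0.864029)(138.6) + (0.869831)(637.2) = 539.16 m.
Horizontal magnitude = √(ΔE² + ΔN²) = √(222.80² + 539.16²) = 583.38 m.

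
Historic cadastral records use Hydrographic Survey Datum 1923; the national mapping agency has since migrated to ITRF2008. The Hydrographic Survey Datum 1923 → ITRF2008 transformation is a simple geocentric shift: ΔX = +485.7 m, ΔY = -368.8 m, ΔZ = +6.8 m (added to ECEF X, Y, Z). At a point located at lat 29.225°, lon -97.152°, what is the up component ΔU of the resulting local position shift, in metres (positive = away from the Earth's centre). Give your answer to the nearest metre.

At φ = 29.225°, λ = -97.152°: sin φ = 0.488240, cos φ = 0.872709, sin λ = -0.992219, cos λ = -0.124502.
ΔU = cos φ cos λ·ΔX + cos φ sin λ·ΔY + sin φ·ΔZ = (0.872709)(-0.124502)(485.7) + (0.872709)(-0.992219)(-368.8) + (0.488240)(6.8) = 269.90 m.

ΔU = 270 m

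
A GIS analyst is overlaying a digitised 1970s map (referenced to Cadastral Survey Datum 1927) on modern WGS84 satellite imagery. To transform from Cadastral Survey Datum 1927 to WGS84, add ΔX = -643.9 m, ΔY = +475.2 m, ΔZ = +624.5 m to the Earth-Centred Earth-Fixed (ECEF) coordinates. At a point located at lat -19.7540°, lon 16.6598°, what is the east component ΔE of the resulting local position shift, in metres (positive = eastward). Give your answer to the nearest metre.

ΔE = 640 m

The local east axis at (φ, λ) is (−sin λ, cos λ, 0), so ΔE = −sin(16.6598°)·(-643.9) + cos(16.6598°)·475.2 = 639.85 m.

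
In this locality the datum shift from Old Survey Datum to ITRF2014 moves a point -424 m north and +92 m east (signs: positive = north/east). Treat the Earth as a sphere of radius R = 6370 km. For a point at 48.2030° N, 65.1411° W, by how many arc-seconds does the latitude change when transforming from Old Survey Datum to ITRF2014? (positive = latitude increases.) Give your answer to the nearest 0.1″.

Δφ = -13.7″

On a sphere of radius R, 1 rad of latitude = R, so Δφ = ΔN / R = -424.0 / 6370000 = -6.6562e-05 rad = -13.729″.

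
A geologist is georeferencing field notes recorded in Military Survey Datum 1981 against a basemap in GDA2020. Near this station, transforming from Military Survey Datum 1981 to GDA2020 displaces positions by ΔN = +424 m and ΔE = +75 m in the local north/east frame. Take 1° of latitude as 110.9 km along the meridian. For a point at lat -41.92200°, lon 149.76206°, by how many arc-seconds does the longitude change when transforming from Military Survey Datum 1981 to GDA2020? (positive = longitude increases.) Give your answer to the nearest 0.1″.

At latitude -41.92200°, cos φ = 0.744055.
1° of longitude at this latitude = 110.9 × cos φ = 82.52 km, so Δλ = 75.0 / 82515.7 = 0.0009089° = 3.272″.

Δλ = 3.3″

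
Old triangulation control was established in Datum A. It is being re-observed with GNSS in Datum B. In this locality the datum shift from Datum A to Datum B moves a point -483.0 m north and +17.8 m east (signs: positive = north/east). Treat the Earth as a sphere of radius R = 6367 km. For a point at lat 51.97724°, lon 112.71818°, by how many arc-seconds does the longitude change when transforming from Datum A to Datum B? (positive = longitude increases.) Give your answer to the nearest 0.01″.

Δλ = 0.94″

At latitude 51.97724°, cos φ = 0.615974.
One radian of longitude at latitude φ spans R cos φ, so Δλ = ΔE / (R cos φ) = 17.8 / (6367000 × 0.615974) = 4.5386e-06 rad = 0.936″.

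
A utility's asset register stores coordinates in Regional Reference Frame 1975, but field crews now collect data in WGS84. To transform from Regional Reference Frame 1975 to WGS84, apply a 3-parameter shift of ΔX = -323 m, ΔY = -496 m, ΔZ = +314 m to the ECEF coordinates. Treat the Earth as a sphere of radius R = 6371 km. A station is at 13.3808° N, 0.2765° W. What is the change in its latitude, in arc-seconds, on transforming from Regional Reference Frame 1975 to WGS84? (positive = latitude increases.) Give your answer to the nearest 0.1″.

Δφ = 12.3″

sin φ = 0.231422, cos φ = 0.972853, sin λ = -0.004826, cos λ = 0.999988.
North component: ΔN = −sin φ cos λ·ΔX − sin φ sin λ·ΔY + cos φ·ΔZ = −(0.231422)(0.999988)(-323) − (0.231422)(-0.004826)(-496) + (0.972853)(314) = 379.67 m.
1° of latitude spans πR/180 = 111195 m, so Δφ = 379.67 / 111195 × 3600 = 12.292″.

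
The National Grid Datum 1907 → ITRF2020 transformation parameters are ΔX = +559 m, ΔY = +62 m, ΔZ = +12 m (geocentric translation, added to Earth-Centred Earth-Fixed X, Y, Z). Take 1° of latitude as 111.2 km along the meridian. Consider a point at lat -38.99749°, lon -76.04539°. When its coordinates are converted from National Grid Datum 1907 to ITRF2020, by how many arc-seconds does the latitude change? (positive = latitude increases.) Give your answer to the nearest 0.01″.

sin φ = -0.629286, cos φ = 0.777174, sin λ = -0.970487, cos λ = 0.241153.
North component: ΔN = −sin φ cos λ·ΔX − sin φ sin λ·ΔY + cos φ·ΔZ = −(-0.629286)(0.241153)(559) − (-0.629286)(-0.970487)(62) + (0.777174)(12) = 56.29 m.
1° of latitude spans 111200 m, so Δφ = 56.29 / 111200 × 3600 = 1.822″.

Δφ = 1.82″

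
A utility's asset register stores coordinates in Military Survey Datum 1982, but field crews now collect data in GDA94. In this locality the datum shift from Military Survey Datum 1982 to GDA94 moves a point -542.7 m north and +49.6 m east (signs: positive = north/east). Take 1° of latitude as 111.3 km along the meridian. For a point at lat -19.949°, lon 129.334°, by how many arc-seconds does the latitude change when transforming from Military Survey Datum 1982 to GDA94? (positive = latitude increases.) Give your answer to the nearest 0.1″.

Δφ = -17.6″

1° of latitude = 111.3 km, so Δφ = -542.7 / 111300 = -0.0048760° = -17.554″.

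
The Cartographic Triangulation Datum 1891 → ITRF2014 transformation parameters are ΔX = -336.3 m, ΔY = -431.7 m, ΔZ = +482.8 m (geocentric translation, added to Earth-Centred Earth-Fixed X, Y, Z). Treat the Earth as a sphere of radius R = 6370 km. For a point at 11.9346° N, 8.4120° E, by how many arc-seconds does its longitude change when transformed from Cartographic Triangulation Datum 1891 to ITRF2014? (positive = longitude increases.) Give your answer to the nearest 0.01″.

sin φ = 0.206795, cos φ = 0.978384, sin λ = 0.146290, cos λ = 0.989242.
East component: ΔE = −sin λ·ΔX + cos λ·ΔY = −(0.146290)(-336.3) + (0.989242)(-431.7) = -377.86 m.
1° of latitude spans πR/180 = 111177 m; at latitude φ, 1° of longitude spans that × cos φ = 108774.3 m, so Δλ = -377.86 / 108774.3 × 3600 = -12.506″.

Δλ = -12.51″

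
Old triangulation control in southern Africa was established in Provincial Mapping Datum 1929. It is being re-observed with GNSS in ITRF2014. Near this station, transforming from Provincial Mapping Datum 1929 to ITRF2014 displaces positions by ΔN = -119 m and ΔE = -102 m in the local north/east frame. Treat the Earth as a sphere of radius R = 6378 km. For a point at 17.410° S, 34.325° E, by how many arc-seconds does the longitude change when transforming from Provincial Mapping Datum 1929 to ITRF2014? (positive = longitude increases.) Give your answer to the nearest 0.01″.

Δλ = -3.46″

At latitude -17.410°, cos φ = 0.954188.
One radian of longitude at latitude φ spans R cos φ, so Δλ = ΔE / (R cos φ) = -102.0 / (6378000 × 0.954188) = -1.6760e-05 rad = -3.457″.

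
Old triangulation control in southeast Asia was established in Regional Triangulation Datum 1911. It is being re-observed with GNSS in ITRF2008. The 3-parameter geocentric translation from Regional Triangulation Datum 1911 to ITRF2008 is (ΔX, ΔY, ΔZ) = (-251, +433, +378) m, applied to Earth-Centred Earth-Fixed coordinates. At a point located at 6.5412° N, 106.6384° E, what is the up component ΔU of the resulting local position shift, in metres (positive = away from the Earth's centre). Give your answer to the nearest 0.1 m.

The local up (radial) axis is (cos φ cos λ, cos φ sin λ, sin φ), giving ΔU = 71.401 + 412.170 + 43.061 = 526.63 m.

ΔU = 526.6 m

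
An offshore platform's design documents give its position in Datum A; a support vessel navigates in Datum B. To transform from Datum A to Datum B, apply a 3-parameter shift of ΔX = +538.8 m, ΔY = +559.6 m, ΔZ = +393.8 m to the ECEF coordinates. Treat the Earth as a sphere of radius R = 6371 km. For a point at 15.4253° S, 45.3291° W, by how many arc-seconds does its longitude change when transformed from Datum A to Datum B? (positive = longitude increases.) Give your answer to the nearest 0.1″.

sin φ = -0.265982, cos φ = 0.963978, sin λ = -0.711157, cos λ = 0.703034.
East component: ΔE = −sin λ·ΔX + cos λ·ΔY = −(-0.711157)(538.8) + (0.703034)(559.6) = 776.59 m.
1° of latitude spans πR/180 = 111195 m; at latitude φ, 1° of longitude spans that × cos φ = 107189.5 m, so Δλ = 776.59 / 107189.5 × 3600 = 26.082″.

Δλ = 26.1″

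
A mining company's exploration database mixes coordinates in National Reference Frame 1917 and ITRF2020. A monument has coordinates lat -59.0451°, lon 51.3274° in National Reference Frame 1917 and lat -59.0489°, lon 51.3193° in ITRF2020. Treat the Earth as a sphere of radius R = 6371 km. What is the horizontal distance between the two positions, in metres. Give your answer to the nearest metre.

627 m

Δφ = -59.0489° − -59.0451° = -0.0038°; Δλ = 51.3193° − 51.3274° = -0.0081°.
1° along a meridian = πR/180 = 111195 m.
ΔN = Δφ × 111195 = -422.5 m; ΔE = Δλ × 111195 × cos(-59.0451°) = -0.0081 × 111195 × 0.514363 = -463.3 m.
Distance = √(ΔE² + ΔN²) = √((-463.3)² + (-422.5)²) = 627.0 m.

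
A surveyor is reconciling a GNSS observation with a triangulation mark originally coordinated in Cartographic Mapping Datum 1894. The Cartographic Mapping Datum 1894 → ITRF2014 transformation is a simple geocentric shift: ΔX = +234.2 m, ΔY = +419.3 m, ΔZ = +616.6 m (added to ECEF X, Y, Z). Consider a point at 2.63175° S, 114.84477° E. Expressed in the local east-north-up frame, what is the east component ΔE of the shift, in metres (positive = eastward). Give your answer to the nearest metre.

The local east axis at (φ, λ) is (−sin λ, cos λ, 0), so ΔE = −sin(114.84477°)·234.2 + cos(114.84477°)·419.3 = -388.70 m.

ΔE = -389 m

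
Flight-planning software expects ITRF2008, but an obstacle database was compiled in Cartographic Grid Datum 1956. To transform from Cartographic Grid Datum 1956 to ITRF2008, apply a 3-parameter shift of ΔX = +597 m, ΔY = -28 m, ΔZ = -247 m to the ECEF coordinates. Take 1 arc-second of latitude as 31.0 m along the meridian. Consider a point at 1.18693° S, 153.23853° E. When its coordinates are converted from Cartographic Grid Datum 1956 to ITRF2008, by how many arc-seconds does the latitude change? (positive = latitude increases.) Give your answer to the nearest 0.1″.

Δφ = -8.3″

sin φ = -0.020714, cos φ = 0.999785, sin λ = 0.450277, cos λ = -0.892889.
North component: ΔN = −sin φ cos λ·ΔX − sin φ sin λ·ΔY + cos φ·ΔZ = −(-0.020714)(-0.892889)(597) − (-0.020714)(0.450277)(-28) + (0.999785)(-247) = -258.25 m.
1° of latitude spans 3600 × 31.00 = 111600 m, so Δφ = -258.25 / 111600 × 3600 = -8.331″.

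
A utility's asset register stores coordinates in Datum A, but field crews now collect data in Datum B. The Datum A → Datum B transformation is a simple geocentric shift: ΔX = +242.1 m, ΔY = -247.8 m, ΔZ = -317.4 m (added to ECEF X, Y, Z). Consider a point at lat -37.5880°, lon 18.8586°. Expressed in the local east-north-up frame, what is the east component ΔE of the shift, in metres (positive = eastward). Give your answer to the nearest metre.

The local east axis at (φ, λ) is (−sin λ, cos λ, 0), so ΔE = −sin(18.8586°)·242.1 + cos(18.8586°)·(-247.8) = -312.75 m.

ΔE = -313 m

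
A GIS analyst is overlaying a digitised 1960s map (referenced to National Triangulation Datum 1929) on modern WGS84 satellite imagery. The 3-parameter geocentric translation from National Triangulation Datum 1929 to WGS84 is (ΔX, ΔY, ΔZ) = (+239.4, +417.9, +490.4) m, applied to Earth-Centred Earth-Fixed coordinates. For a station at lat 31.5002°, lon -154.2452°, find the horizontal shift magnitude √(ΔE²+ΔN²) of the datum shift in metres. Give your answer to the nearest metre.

At φ = 31.5002°, λ = -154.2452°: sin φ = 0.522502, cos φ = 0.852638, sin λ = -0.434521, cos λ = -0.900662.
ΔE = −sin λ·ΔX + cos λ·ΔY = −(-0.434521)·(239.4) + (-0.900662)·(417.9) = -272.36 m.
ΔN = −sin φ cos λ·ΔX − sin φ sin λ·ΔY + cos φ·ΔZ = −(0.522502)(-0.900662)(239.4) − (0.522502)(-0.434521)(417.9) + (0.852638)(490.4) = 625.67 m.
Horizontal magnitude = √(ΔE² + ΔN²) = √((-272.36)² + 625.67²) = 682.38 m.

682 m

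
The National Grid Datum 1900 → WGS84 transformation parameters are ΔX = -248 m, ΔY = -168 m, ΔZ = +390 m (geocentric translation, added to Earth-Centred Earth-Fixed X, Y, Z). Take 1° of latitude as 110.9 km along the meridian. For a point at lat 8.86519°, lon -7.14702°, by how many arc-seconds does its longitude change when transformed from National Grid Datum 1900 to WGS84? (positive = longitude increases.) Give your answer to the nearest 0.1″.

Δλ = -6.5″

sin φ = 0.154110, cos φ = 0.988054, sin λ = -0.124416, cos λ = 0.992230.
East component: ΔE = −sin λ·ΔX + cos λ·ΔY = −(-0.124416)(-248) + (0.992230)(-168) = -197.55 m.
1° of latitude spans 110900 m; at latitude φ, 1° of longitude spans that × cos φ = 109575.2 m, so Δλ = -197.55 / 109575.2 × 3600 = -6.490″.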